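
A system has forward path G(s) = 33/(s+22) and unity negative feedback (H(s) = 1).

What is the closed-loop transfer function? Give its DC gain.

T(s) = G/(1+GH) = [33/(s+22)] / [1 + 33/(s+22)] = 33/(s+22+33) = 33/(s+55). DC gain = 33/55 = 0.6.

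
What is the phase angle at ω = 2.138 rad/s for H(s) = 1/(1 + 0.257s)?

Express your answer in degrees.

Phase = -arctan(ωτ) = -arctan(2.138 × 0.257) = -28.8°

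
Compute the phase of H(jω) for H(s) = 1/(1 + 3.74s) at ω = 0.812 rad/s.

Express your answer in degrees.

Phase = -arctan(ωτ) = -arctan(0.812 × 3.74) = -71.8°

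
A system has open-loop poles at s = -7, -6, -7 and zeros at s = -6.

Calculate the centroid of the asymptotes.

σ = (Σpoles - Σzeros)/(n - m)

σ = (Σpoles - Σzeros)/(n - m) = (-20 - (-6))/(3 - 1) = -14/2 = -7.0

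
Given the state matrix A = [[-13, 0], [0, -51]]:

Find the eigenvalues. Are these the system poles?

For diagonal matrix, eigenvalues are diagonal entries: λ₁ = -13, λ₂ = -51. Eigenvalues of A = system poles.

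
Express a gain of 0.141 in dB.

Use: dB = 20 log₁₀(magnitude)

dB = 20 log₁₀(0.141) = -17.0 dB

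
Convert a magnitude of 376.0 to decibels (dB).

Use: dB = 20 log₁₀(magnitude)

dB = 20 log₁₀(376.0) = 51.5 dB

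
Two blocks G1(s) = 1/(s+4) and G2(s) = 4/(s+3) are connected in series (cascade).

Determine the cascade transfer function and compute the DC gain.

Series: multiply transfer functions. G_eq = 1/(s+4) × 4/(s+3) = 4/((s+4)(s+3)). DC gain = 4/(4×3) = 0.3333.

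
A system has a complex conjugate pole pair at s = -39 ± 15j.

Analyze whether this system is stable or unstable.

Real part of poles is -39 (< 0, left half-plane). Stable.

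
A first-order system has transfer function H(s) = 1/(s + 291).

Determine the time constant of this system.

For H(s) = 1/(s + 1/τ), the pole is at -1/τ = -291, so τ = 1/291 = 0.0034 s.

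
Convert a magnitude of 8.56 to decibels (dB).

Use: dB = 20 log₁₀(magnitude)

dB = 20 log₁₀(8.56) = 18.6 dB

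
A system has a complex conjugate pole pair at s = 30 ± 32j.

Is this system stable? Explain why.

Real part of poles is 30 (> 0, right half-plane). Unstable.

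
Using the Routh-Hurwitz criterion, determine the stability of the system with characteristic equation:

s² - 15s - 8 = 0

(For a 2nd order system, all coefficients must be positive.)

Coefficients: 1, -15, -8. b=-15, c=-8 not positive, so system is unstable.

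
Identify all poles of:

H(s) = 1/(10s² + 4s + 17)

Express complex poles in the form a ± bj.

Discriminant = 4² - 4×10×17 = 16 - 680 = -664 < 0, so the poles are a complex conjugate pair s = (-4 ± j√664)/(2×10). Real part = -4/(2×10) = -4/20 = -0.2; imaginary part = ±√664/(2×10) ≈ 1.2884. Poles: s = -0.2 ± 1.2884j.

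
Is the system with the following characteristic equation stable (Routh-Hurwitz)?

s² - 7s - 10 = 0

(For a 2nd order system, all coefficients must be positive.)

Coefficients: 1, -7, -10. b=-7, c=-10 not positive, so system is unstable.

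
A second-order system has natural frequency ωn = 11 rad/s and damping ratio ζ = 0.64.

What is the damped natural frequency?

ωd = ωn√(1 - ζ²) = 11√(1 - 0.64²) = 8.45 rad/s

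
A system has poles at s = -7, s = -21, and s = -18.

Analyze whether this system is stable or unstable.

All poles are in the left half-plane. System is stable.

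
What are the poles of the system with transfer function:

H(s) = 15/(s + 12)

Pole is where denominator = 0: s + 12 = 0, so s = -12.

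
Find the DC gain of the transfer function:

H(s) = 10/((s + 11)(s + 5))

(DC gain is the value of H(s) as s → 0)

DC gain = H(0) = 10/(11 × 5) = 10/55 = 0.1818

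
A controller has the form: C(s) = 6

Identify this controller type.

This is a Proportional (P) controller.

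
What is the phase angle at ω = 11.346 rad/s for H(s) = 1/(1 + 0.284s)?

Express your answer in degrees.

Phase = -arctan(ωτ) = -arctan(11.346 × 0.284) = -72.8°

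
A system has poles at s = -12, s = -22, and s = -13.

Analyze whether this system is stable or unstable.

All poles are in the left half-plane. System is stable.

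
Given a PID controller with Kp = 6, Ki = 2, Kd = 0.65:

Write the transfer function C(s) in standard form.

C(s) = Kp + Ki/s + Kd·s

Substituting values: C(s) = 6 + 2/s + 0.65s = (0.65s² + 6s + 2)/s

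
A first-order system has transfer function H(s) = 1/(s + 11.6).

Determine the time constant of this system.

For H(s) = 1/(s + 1/τ), the pole is at -1/τ = -11.6, so τ = 1/11.6 = 0.0862 s.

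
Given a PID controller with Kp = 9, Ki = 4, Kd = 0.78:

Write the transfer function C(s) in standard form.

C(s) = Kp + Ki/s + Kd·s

Substituting values: C(s) = 9 + 4/s + 0.78s = (0.78s² + 9s + 4)/s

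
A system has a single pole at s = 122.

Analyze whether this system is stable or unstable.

Pole at s = 122 is in the right half-plane. Unstable.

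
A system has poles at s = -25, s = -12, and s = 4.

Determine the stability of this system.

Pole(s) at s = 4 are not in the left half-plane. System is unstable.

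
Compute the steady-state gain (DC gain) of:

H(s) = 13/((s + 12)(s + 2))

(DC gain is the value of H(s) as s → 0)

DC gain = H(0) = 13/(12 × 2) = 13/24 = 0.5417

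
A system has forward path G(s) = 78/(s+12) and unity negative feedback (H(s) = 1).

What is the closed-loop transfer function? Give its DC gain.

T(s) = G/(1+GH) = [78/(s+12)] / [1 + 78/(s+12)] = 78/(s+12+78) = 78/(s+90). DC gain = 78/90 = 0.8667.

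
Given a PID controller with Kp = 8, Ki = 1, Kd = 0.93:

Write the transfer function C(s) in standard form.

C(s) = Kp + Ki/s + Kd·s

Substituting values: C(s) = 8 + 1/s + 0.93s = (0.93s² + 8s + 1)/s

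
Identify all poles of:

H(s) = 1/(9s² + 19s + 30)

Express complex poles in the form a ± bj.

Discriminant = 19² - 4×9×30 = 361 - 1080 = -719 < 0, so the poles are a complex conjugate pair s = (-19 ± j√719)/(2×9). Real part = -19/(2×9) = -19/18 ≈ -1.0556; imaginary part = ±√719/(2×9) ≈ 1.4897. Poles: s = -1.0556 ± 1.4897j.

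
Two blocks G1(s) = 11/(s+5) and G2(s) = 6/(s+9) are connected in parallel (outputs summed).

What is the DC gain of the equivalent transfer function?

Parallel: G_eq = G1 + G2. DC gain = G1(0) + G2(0) = 11/5 + 6/9 = 2.2 + 0.6667 = 2.8667.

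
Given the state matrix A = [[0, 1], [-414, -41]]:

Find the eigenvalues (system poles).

det(A - λI) = λ² - (-41)λ + 414 = (λ - (-18))(λ - (-23)). Eigenvalues: -18, -23.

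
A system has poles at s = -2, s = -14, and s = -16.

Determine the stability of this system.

All poles are in the left half-plane. System is stable.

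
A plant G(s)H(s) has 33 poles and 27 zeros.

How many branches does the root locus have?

Root locus has n branches where n = number of poles = 33.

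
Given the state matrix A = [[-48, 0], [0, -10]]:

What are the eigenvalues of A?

For diagonal matrix, eigenvalues are diagonal entries: λ₁ = -48, λ₂ = -10.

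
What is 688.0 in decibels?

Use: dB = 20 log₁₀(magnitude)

dB = 20 log₁₀(688.0) = 56.8 dB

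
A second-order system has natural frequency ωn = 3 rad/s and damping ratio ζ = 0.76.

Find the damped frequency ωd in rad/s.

ωd = ωn√(1 - ζ²) = 3√(1 - 0.76²) = 1.95 rad/s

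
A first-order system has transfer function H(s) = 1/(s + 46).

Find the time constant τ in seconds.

For H(s) = 1/(s + 1/τ), the pole is at -1/τ = -46, so τ = 1/46 = 0.0217 s.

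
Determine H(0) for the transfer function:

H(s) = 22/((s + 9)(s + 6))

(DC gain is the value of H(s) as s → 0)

DC gain = H(0) = 22/(9 × 6) = 22/54 = 0.4074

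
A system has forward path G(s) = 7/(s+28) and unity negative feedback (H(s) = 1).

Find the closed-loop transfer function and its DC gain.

T(s) = G/(1+GH) = [7/(s+28)] / [1 + 7/(s+28)] = 7/(s+28+7) = 7/(s+35). DC gain = 7/35 = 0.2.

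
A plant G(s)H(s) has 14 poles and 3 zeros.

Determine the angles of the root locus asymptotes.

n - m = 14 - 3 = 11. Angles: θk = (2k + 1)·180°/11 = 16.36°, 49.09°, 81.82°, 114.55°, 147.27°, 180°, 212.73°, 245.45°, 278.18°, 310.91°, 343.64°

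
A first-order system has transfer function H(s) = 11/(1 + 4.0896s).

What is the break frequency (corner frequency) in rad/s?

Corner frequency = 1/τ = 1/4.0896 = 0.245 rad/s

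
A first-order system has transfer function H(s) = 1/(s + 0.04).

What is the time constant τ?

For H(s) = 1/(s + 1/τ), the pole is at -1/τ = -0.04, so τ = 1/0.04 = 25 s.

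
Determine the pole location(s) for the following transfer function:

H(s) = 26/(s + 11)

Pole is where denominator = 0: s + 11 = 0, so s = -11.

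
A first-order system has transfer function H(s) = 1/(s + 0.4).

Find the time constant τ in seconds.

For H(s) = 1/(s + 1/τ), the pole is at -1/τ = -0.4, so τ = 1/0.4 = 2.5 s.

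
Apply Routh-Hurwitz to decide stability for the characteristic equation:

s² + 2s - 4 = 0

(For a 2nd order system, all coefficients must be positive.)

Coefficients: 1, 2, -4. c=-4 not positive, so system is unstable.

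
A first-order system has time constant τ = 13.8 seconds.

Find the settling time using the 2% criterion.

For first-order system, 2% settling time ≈ 4τ = 4 × 13.8 = 55.2 s.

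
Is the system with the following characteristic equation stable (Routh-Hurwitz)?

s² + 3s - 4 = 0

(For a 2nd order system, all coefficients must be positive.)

Coefficients: 1, 3, -4. c=-4 not positive, so system is unstable.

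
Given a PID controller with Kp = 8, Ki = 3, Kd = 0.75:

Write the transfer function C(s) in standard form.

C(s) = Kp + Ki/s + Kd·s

Substituting values: C(s) = 8 + 3/s + 0.75s = (0.75s² + 8s + 3)/s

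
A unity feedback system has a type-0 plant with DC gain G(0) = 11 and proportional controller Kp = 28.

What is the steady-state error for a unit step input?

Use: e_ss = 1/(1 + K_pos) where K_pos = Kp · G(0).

K_pos = Kp · G(0) = 28 × 11 = 308. e_ss = 1/(1 + 308) = 0.0032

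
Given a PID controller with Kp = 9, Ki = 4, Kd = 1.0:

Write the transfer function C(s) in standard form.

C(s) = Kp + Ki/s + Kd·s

Substituting values: C(s) = 9 + 4/s + 1.0s = (s² + 9s + 4)/s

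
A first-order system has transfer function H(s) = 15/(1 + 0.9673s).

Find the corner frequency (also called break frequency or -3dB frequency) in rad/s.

Corner frequency = 1/τ = 1/0.9673 = 1.034 rad/s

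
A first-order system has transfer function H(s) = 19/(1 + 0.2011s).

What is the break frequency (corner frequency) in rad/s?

Corner frequency = 1/τ = 1/0.2011 = 4.973 rad/s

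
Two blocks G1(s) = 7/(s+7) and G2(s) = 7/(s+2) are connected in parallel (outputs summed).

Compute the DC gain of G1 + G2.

Parallel: G_eq = G1 + G2. DC gain = G1(0) + G2(0) = 7/7 + 7/2 = 1 + 3.5 = 4.5.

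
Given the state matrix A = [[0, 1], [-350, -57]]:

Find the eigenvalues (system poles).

det(A - λI) = λ² - (-57)λ + 350 = (λ - (-7))(λ - (-50)). Eigenvalues: -7, -50.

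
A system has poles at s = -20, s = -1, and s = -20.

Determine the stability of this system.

All poles are in the left half-plane. System is stable.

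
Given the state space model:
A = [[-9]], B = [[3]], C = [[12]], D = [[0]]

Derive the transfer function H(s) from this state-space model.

(sI - A)⁻¹ = 1/(s + 9). H(s) = 12 × 3/(s + 9) + 0 = 36/(s + 9).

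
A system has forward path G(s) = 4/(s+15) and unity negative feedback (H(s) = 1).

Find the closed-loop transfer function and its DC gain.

T(s) = G/(1+GH) = [4/(s+15)] / [1 + 4/(s+15)] = 4/(s+15+4) = 4/(s+19). DC gain = 4/19 = 0.2105.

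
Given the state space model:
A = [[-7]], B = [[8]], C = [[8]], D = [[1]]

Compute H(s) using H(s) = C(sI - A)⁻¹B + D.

(sI - A)⁻¹ = 1/(s + 7). H(s) = 8×8/(s + 7) + 1 = (s + 71)/(s + 7).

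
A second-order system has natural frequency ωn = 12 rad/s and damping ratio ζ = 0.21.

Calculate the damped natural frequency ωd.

ωd = ωn√(1 - ζ²) = 12√(1 - 0.21²) = 11.73 rad/s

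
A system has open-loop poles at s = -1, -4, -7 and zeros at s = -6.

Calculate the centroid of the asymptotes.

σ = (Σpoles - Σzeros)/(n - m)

σ = (Σpoles - Σzeros)/(n - m) = (-12 - (-6))/(3 - 1) = -6/2 = -3.0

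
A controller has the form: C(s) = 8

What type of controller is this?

This is a Proportional (P) controller.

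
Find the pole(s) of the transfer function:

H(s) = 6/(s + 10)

Pole is where denominator = 0: s + 10 = 0, so s = -10.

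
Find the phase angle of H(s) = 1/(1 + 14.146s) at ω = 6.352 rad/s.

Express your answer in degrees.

Phase = -arctan(ωτ) = -arctan(6.352 × 14.146) = -89.4°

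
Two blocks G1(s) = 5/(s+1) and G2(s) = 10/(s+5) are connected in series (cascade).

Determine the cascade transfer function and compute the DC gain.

Series: multiply transfer functions. G_eq = 5/(s+1) × 10/(s+5) = 50/((s+1)(s+5)). DC gain = 50/(1×5) = 10.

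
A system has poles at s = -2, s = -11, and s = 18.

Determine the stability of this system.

Pole(s) at s = 18 are not in the left half-plane. System is unstable.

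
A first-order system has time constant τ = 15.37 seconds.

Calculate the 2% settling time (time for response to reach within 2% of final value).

For first-order system, 2% settling time ≈ 4τ = 4 × 15.37 = 61.48 s.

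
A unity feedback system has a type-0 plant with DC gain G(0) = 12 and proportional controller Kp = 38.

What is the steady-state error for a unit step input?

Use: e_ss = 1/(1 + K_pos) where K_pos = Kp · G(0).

K_pos = Kp · G(0) = 38 × 12 = 456. e_ss = 1/(1 + 456) = 0.0022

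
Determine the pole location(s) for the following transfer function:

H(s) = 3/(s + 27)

Pole is where denominator = 0: s + 27 = 0, so s = -27.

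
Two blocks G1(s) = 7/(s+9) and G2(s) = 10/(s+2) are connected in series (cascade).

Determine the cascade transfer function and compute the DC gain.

Series: multiply transfer functions. G_eq = 7/(s+9) × 10/(s+2) = 70/((s+9)(s+2)). DC gain = 70/(9×2) = 3.8889.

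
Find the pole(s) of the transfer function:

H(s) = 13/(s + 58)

Pole is where denominator = 0: s + 58 = 0, so s = -58.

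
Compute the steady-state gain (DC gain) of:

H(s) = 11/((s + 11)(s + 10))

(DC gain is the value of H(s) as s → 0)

DC gain = H(0) = 11/(11 × 10) = 11/110 = 0.1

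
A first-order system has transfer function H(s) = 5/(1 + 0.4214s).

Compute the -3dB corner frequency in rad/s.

Corner frequency = 1/τ = 1/0.4214 = 2.373 rad/s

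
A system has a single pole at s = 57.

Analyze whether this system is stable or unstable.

Pole at s = 57 is in the right half-plane. Unstable.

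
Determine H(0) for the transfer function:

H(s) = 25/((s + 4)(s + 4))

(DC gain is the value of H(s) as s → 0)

DC gain = H(0) = 25/(4 × 4) = 25/16 = 1.5625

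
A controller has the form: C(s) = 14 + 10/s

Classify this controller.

This is a Proportional-Integral (PI) controller.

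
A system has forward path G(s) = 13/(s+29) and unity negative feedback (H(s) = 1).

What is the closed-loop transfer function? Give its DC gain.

T(s) = G/(1+GH) = [13/(s+29)] / [1 + 13/(s+29)] = 13/(s+29+13) = 13/(s+42). DC gain = 13/42 = 0.3095.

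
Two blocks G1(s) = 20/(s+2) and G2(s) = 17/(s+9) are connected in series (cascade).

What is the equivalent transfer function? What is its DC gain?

Series: multiply transfer functions. G_eq = 20/(s+2) × 17/(s+9) = 340/((s+2)(s+9)). DC gain = 340/(2×9) = 18.8889.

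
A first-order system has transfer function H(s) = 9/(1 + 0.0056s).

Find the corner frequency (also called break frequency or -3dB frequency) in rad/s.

Corner frequency = 1/τ = 1/0.0056 = 178.571 rad/s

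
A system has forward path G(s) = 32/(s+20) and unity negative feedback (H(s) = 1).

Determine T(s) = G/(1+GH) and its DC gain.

T(s) = G/(1+GH) = [32/(s+20)] / [1 + 32/(s+20)] = 32/(s+20+32) = 32/(s+52). DC gain = 32/52 = 0.6154.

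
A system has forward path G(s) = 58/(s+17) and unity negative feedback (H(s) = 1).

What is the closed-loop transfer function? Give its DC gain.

T(s) = G/(1+GH) = [58/(s+17)] / [1 + 58/(s+17)] = 58/(s+17+58) = 58/(s+75). DC gain = 58/75 = 0.7733.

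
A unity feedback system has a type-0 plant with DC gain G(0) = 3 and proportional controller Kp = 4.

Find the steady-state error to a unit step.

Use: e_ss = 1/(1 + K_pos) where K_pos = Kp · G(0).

K_pos = Kp · G(0) = 4 × 3 = 12. e_ss = 1/(1 + 12) = 0.0769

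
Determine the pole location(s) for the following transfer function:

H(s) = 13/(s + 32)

Pole is where denominator = 0: s + 32 = 0, so s = -32.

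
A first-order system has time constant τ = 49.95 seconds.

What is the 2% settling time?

For first-order system, 2% settling time ≈ 4τ = 4 × 49.95 = 199.8 s.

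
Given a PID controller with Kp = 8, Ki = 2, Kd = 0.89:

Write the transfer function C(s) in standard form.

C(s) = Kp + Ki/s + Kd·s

Substituting values: C(s) = 8 + 2/s + 0.89s = (0.89s² + 8s + 2)/s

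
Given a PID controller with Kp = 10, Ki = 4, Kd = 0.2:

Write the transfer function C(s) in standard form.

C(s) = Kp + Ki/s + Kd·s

Substituting values: C(s) = 10 + 4/s + 0.2s = (0.2s² + 10s + 4)/s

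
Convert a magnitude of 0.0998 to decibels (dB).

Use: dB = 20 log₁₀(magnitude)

dB = 20 log₁₀(0.0998) = -20.0 dB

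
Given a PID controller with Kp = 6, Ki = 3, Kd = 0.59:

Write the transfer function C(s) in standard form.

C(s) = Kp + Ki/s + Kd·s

Substituting values: C(s) = 6 + 3/s + 0.59s = (0.59s² + 6s + 3)/s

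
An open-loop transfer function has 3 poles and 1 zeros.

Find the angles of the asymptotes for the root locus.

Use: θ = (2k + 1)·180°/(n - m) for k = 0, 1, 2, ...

n - m = 3 - 1 = 2. Angles: θk = (2k + 1)·180°/2 = 90°, 270°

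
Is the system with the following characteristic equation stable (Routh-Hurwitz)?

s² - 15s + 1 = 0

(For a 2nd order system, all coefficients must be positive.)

Coefficients: 1, -15, 1. b=-15 not positive, so system is unstable.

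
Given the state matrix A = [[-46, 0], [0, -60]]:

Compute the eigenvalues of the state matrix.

For diagonal matrix, eigenvalues are diagonal entries: λ₁ = -46, λ₂ = -60.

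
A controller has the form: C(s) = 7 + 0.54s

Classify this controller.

This is a Proportional-Derivative (PD) controller.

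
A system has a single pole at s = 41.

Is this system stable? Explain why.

Pole at s = 41 is in the right half-plane. Unstable.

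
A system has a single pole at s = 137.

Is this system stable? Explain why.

Pole at s = 137 is in the right half-plane. Unstable.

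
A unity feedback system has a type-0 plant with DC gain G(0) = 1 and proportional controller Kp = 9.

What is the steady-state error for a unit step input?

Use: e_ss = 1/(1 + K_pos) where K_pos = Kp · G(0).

K_pos = Kp · G(0) = 9 × 1 = 9. e_ss = 1/(1 + 9) = 0.1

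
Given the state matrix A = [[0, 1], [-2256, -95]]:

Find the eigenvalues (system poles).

det(A - λI) = λ² - (-95)λ + 2256 = (λ - (-47))(λ - (-48)). Eigenvalues: -47, -48.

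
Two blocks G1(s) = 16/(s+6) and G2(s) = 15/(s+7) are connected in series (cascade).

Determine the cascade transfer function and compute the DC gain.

Series: multiply transfer functions. G_eq = 16/(s+6) × 15/(s+7) = 240/((s+6)(s+7)). DC gain = 240/(6×7) = 5.7143.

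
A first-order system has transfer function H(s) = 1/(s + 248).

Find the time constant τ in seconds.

For H(s) = 1/(s + 1/τ), the pole is at -1/τ = -248, so τ = 1/248 = 0.0040 s.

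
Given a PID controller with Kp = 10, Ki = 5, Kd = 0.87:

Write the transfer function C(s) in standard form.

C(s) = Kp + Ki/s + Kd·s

Substituting values: C(s) = 10 + 5/s + 0.87s = (0.87s² + 10s + 5)/s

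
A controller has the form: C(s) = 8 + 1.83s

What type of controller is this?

This is a Proportional-Derivative (PD) controller.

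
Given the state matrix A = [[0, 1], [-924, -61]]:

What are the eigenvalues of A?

det(A - λI) = λ² - (-61)λ + 924 = (λ - (-33))(λ - (-28)). Eigenvalues: -33, -28.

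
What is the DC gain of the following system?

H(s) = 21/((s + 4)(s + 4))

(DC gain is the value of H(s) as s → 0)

DC gain = H(0) = 21/(4 × 4) = 21/16 = 1.3125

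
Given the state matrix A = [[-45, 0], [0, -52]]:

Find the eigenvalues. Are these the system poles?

For diagonal matrix, eigenvalues are diagonal entries: λ₁ = -45, λ₂ = -52. Eigenvalues of A = system poles.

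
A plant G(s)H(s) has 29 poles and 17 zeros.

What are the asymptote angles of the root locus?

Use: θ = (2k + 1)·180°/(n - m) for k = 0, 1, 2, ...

n - m = 29 - 17 = 12. Angles: θk = (2k + 1)·180°/12 = 15°, 45°, 75°, 105°, 135°, 165°, 195°, 225°, 255°, 285°, 315°, 345°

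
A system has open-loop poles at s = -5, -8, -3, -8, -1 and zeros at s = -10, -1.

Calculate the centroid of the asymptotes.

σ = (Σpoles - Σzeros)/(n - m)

σ = (Σpoles - Σzeros)/(n - m) = (-25 - (-11))/(5 - 2) = -14/3 = -4.67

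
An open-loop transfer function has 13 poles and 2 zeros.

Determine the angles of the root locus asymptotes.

n - m = 13 - 2 = 11. Angles: θk = (2k + 1)·180°/11 = 16.36°, 49.09°, 81.82°, 114.55°, 147.27°, 180°, 212.73°, 245.45°, 278.18°, 310.91°, 343.64°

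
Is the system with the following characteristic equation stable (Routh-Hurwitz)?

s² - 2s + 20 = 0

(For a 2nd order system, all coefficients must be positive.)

Coefficients: 1, -2, 20. b=-2 not positive, so system is unstable.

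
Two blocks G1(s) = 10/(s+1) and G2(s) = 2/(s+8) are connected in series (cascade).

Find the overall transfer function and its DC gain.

Series: multiply transfer functions. G_eq = 10/(s+1) × 2/(s+8) = 20/((s+1)(s+8)). DC gain = 20/(1×8) = 2.5.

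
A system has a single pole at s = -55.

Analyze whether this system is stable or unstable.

Pole at s = -55 is in the left half-plane. Stable.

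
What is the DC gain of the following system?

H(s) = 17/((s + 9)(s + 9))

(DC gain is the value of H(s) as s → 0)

DC gain = H(0) = 17/(9 × 9) = 17/81 = 0.2099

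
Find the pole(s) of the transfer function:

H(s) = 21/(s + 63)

Pole is where denominator = 0: s + 63 = 0, so s = -63.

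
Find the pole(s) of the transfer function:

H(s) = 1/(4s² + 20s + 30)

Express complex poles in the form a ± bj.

Discriminant = 20² - 4×4×30 = 400 - 480 = -80 < 0, so the poles are a complex conjugate pair s = (-20 ± j√80)/(2×4). Real part = -20/(2×4) = -20/8 = -2.5; imaginary part = ±√80/(2×4) ≈ 1.1180. Poles: s = -2.5 ± 1.1180j.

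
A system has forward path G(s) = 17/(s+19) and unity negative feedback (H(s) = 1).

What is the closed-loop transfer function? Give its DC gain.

T(s) = G/(1+GH) = [17/(s+19)] / [1 + 17/(s+19)] = 17/(s+19+17) = 17/(s+36). DC gain = 17/36 = 0.4722.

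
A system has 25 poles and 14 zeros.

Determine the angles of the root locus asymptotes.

n - m = 25 - 14 = 11. Angles: θk = (2k + 1)·180°/11 = 16.36°, 49.09°, 81.82°, 114.55°, 147.27°, 180°, 212.73°, 245.45°, 278.18°, 310.91°, 343.64°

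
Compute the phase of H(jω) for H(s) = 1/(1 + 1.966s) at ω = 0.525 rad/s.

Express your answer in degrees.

Phase = -arctan(ωτ) = -arctan(0.525 × 1.966) = -45.9°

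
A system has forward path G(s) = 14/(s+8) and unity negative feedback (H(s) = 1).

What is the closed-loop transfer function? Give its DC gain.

T(s) = G/(1+GH) = [14/(s+8)] / [1 + 14/(s+8)] = 14/(s+8+14) = 14/(s+22). DC gain = 14/22 = 0.6364.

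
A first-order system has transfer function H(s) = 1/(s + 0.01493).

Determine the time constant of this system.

For H(s) = 1/(s + 1/τ), the pole is at -1/τ = -0.01493, so τ = 1/0.01493 = 66.98 s.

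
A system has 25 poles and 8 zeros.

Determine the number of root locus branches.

Root locus has n branches where n = number of poles = 25.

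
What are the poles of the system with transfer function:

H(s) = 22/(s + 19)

Pole is where denominator = 0: s + 19 = 0, so s = -19.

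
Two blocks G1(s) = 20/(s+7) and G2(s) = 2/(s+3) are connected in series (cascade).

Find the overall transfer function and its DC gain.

Series: multiply transfer functions. G_eq = 20/(s+7) × 2/(s+3) = 40/((s+7)(s+3)). DC gain = 40/(7×3) = 1.9048.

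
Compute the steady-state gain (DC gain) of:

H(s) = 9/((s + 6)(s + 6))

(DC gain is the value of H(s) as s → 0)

DC gain = H(0) = 9/(6 × 6) = 9/36 = 0.25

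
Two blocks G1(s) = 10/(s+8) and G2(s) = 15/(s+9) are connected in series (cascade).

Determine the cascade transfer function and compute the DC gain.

Series: multiply transfer functions. G_eq = 10/(s+8) × 15/(s+9) = 150/((s+8)(s+9)). DC gain = 150/(8×9) = 2.0833.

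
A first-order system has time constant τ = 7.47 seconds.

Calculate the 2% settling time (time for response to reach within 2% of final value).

For first-order system, 2% settling time ≈ 4τ = 4 × 7.47 = 29.88 s.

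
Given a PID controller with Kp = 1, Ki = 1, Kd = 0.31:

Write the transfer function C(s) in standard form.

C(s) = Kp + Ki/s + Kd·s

Substituting values: C(s) = 1 + 1/s + 0.31s = (0.31s² + s + 1)/s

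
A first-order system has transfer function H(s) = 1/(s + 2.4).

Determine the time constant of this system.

For H(s) = 1/(s + 1/τ), the pole is at -1/τ = -2.4, so τ = 1/2.4 = 0.4167 s.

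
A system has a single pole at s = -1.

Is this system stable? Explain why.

Pole at s = -1 is in the left half-plane. Stable.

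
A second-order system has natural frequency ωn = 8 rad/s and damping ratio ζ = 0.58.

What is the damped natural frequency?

ωd = ωn√(1 - ζ²) = 8√(1 - 0.58²) = 6.52 rad/s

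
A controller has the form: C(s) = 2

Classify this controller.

This is a Proportional (P) controller.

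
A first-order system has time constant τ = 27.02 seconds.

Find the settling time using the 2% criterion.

For first-order system, 2% settling time ≈ 4τ = 4 × 27.02 = 108.08 s.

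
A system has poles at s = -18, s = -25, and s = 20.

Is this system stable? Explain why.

Pole(s) at s = 20 are not in the left half-plane. System is unstable.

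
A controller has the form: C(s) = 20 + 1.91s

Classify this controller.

This is a Proportional-Derivative (PD) controller.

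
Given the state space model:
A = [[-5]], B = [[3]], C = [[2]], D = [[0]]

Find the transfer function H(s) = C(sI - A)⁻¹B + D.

(sI - A)⁻¹ = 1/(s + 5). H(s) = 2 × 3/(s + 5) + 0 = 6/(s + 5).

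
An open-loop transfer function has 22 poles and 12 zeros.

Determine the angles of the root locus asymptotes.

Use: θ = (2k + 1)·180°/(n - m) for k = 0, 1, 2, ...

n - m = 22 - 12 = 10. Angles: θk = (2k + 1)·180°/10 = 18°, 54°, 90°, 126°, 162°, 198°, 234°, 270°, 306°, 342°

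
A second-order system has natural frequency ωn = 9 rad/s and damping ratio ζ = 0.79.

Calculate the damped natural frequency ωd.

ωd = ωn√(1 - ζ²) = 9√(1 - 0.79²) = 5.52 rad/s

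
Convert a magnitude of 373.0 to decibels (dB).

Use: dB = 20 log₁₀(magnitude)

dB = 20 log₁₀(373.0) = 51.4 dB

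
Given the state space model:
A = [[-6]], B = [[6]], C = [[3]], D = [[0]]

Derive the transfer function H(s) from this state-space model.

(sI - A)⁻¹ = 1/(s + 6). H(s) = 3 × 6/(s + 6) + 0 = 18/(s + 6).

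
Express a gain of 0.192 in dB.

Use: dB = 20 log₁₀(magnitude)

dB = 20 log₁₀(0.192) = -14.3 dB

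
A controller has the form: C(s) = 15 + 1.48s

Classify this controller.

This is a Proportional-Derivative (PD) controller.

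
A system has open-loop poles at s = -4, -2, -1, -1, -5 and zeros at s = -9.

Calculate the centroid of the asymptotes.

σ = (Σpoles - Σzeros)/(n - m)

σ = (Σpoles - Σzeros)/(n - m) = (-13 - (-9))/(5 - 1) = -4/4 = -1.0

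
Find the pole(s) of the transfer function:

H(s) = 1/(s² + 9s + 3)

Discriminant = 9² - 4×1×3 = 81 - 12 = 69 > 0, so two distinct real poles. Using quadratic formula: s = (-9 ± √69)/(2×1) = (-9 ± √69)/2, with √69 ≈ 8.3066. s₁ ≈ -0.3467, s₂ ≈ -8.6533. Poles: s₁ = -0.3467, s₂ = -8.6533.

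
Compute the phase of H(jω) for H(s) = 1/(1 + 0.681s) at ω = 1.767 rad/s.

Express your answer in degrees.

Phase = -arctan(ωτ) = -arctan(1.767 × 0.681) = -50.3°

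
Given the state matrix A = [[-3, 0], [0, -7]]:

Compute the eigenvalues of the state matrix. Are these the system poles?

For diagonal matrix, eigenvalues are diagonal entries: λ₁ = -3, λ₂ = -7. Eigenvalues of A = system poles.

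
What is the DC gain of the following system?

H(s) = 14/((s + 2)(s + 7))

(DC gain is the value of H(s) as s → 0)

DC gain = H(0) = 14/(2 × 7) = 14/14 = 1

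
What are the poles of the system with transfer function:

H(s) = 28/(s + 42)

Pole is where denominator = 0: s + 42 = 0, so s = -42.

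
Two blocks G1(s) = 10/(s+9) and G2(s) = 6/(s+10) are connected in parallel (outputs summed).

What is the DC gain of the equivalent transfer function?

Parallel: G_eq = G1 + G2. DC gain = G1(0) + G2(0) = 10/9 + 6/10 = 1.1111 + 0.6 = 1.7111.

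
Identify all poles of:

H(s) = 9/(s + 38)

Pole is where denominator = 0: s + 38 = 0, so s = -38.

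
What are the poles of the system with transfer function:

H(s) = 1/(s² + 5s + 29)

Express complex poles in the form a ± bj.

Discriminant = 5² - 4×1×29 = 25 - 116 = -91 < 0, so the poles are a complex conjugate pair s = (-5 ± j√91)/(2×1). Real part = -5/(2×1) = -5/2 = -2.5; imaginary part = ±√91/(2×1) ≈ 4.7697. Poles: s = -2.5 ± 4.7697j.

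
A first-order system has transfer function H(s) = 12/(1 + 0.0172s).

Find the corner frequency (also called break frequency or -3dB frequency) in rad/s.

Corner frequency = 1/τ = 1/0.0172 = 58.14 rad/s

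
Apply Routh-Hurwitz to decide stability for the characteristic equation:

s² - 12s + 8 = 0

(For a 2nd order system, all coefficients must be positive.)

Coefficients: 1, -12, 8. b=-12 not positive, so system is unstable.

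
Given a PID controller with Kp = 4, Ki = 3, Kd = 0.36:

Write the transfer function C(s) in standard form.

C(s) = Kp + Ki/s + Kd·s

Substituting values: C(s) = 4 + 3/s + 0.36s = (0.36s² + 4s + 3)/s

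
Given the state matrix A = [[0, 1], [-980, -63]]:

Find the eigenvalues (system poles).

det(A - λI) = λ² - (-63)λ + 980 = (λ - (-35))(λ - (-28)). Eigenvalues: -35, -28.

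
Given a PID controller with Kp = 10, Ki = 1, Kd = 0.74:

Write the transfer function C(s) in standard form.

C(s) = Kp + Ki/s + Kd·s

Substituting values: C(s) = 10 + 1/s + 0.74s = (0.74s² + 10s + 1)/s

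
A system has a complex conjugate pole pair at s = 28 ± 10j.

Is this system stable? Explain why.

Real part of poles is 28 (> 0, right half-plane). Unstable.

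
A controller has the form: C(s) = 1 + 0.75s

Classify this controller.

This is a Proportional-Derivative (PD) controller.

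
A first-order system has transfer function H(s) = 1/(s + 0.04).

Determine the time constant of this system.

For H(s) = 1/(s + 1/τ), the pole is at -1/τ = -0.04, so τ = 1/0.04 = 25 s.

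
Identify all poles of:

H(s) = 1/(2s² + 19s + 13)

Discriminant = 19² - 4×2×13 = 361 - 104 = 257 > 0, so two distinct real poles. Using quadratic formula: s = (-19 ± √257)/(2×2) = (-19 ± √257)/4, with √257 ≈ 16.0312. s₁ ≈ -0.7422, s₂ ≈ -8.7578. Poles: s₁ = -0.7422, s₂ = -8.7578.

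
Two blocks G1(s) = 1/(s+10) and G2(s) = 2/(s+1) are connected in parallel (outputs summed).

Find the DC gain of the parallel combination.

Parallel: G_eq = G1 + G2. DC gain = G1(0) + G2(0) = 1/10 + 2/1 = 0.1 + 2 = 2.1.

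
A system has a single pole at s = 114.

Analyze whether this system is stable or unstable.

Pole at s = 114 is in the right half-plane. Unstable.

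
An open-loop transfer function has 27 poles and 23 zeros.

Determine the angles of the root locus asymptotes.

n - m = 27 - 23 = 4. Angles: θk = (2k + 1)·180°/4 = 45°, 135°, 225°, 315°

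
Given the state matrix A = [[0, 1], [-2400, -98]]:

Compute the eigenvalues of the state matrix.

det(A - λI) = λ² - (-98)λ + 2400 = (λ - (-48))(λ - (-50)). Eigenvalues: -48, -50.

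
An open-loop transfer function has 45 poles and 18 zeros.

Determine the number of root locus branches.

Root locus has n branches where n = number of poles = 45.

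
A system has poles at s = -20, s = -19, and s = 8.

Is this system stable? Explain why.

Pole(s) at s = 8 are not in the left half-plane. System is unstable.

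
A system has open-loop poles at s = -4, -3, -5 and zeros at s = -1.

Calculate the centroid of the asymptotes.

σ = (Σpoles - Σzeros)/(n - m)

σ = (Σpoles - Σzeros)/(n - m) = (-12 - (-1))/(3 - 1) = -11/2 = -5.5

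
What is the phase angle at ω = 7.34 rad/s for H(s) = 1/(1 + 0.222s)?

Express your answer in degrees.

Phase = -arctan(ωτ) = -arctan(7.34 × 0.222) = -58.5°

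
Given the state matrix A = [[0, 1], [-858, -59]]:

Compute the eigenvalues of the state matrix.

det(A - λI) = λ² - (-59)λ + 858 = (λ - (-33))(λ - (-26)). Eigenvalues: -33, -26.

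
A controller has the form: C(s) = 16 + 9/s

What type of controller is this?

This is a Proportional-Integral (PI) controller.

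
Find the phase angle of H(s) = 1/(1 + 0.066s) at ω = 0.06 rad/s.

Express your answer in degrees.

Phase = -arctan(ωτ) = -arctan(0.06 × 0.066) = -0.2°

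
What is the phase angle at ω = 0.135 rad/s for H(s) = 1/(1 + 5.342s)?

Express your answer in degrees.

Phase = -arctan(ωτ) = -arctan(0.135 × 5.342) = -35.8°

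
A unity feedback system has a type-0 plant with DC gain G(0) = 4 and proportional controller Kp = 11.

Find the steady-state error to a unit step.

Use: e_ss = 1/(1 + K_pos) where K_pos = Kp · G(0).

K_pos = Kp · G(0) = 11 × 4 = 44. e_ss = 1/(1 + 44) = 0.0222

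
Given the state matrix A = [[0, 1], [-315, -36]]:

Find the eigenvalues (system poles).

det(A - λI) = λ² - (-36)λ + 315 = (λ - (-15))(λ - (-21)). Eigenvalues: -15, -21.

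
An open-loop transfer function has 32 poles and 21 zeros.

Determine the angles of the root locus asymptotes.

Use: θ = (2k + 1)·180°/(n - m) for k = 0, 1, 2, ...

n - m = 32 - 21 = 11. Angles: θk = (2k + 1)·180°/11 = 16.36°, 49.09°, 81.82°, 114.55°, 147.27°, 180°, 212.73°, 245.45°, 278.18°, 310.91°, 343.64°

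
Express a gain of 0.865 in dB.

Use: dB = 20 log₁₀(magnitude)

dB = 20 log₁₀(0.865) = -1.3 dB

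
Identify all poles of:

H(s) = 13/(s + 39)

Pole is where denominator = 0: s + 39 = 0, so s = -39.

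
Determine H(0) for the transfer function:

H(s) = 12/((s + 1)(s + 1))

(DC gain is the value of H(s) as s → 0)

DC gain = H(0) = 12/(1 × 1) = 12/1 = 12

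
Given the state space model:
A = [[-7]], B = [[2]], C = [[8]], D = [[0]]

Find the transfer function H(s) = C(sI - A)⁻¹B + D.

(sI - A)⁻¹ = 1/(s + 7). H(s) = 8 × 2/(s + 7) + 0 = 16/(s + 7).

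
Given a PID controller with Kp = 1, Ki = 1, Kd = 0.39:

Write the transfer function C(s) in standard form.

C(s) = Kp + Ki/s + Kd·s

Substituting values: C(s) = 1 + 1/s + 0.39s = (0.39s² + s + 1)/s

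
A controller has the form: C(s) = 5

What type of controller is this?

This is a Proportional (P) controller.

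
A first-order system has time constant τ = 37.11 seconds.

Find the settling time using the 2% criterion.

For first-order system, 2% settling time ≈ 4τ = 4 × 37.11 = 148.44 s.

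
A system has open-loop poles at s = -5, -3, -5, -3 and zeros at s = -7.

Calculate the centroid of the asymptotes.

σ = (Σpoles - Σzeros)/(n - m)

σ = (Σpoles - Σzeros)/(n - m) = (-16 - (-7))/(4 - 1) = -9/3 = -3.0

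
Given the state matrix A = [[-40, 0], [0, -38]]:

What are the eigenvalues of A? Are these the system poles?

For diagonal matrix, eigenvalues are diagonal entries: λ₁ = -40, λ₂ = -38. Eigenvalues of A = system poles.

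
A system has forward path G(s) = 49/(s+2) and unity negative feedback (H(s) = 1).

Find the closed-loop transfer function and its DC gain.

T(s) = G/(1+GH) = [49/(s+2)] / [1 + 49/(s+2)] = 49/(s+2+49) = 49/(s+51). DC gain = 49/51 = 0.9608.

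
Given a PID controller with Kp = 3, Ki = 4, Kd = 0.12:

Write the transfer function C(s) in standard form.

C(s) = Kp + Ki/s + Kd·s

Substituting values: C(s) = 3 + 4/s + 0.12s = (0.12s² + 3s + 4)/s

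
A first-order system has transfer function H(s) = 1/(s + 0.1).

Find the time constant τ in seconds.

For H(s) = 1/(s + 1/τ), the pole is at -1/τ = -0.1, so τ = 1/0.1 = 10 s.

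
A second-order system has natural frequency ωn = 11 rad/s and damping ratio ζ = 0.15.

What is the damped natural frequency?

ωd = ωn√(1 - ζ²) = 11√(1 - 0.15²) = 10.88 rad/s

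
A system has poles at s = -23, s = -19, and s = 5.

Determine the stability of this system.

Pole(s) at s = 5 are not in the left half-plane. System is unstable.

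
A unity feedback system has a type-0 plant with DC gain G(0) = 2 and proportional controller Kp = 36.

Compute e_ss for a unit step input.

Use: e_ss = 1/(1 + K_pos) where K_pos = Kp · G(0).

K_pos = Kp · G(0) = 36 × 2 = 72. e_ss = 1/(1 + 72) = 0.0137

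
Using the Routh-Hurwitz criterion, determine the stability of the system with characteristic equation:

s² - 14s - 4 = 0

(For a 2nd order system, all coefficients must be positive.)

Coefficients: 1, -14, -4. b=-14, c=-4 not positive, so system is unstable.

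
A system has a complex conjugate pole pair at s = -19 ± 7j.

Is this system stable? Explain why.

Real part of poles is -19 (< 0, left half-plane). Stable.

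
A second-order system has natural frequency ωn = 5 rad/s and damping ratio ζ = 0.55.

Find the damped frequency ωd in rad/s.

ωd = ωn√(1 - ζ²) = 5√(1 - 0.55²) = 4.18 rad/s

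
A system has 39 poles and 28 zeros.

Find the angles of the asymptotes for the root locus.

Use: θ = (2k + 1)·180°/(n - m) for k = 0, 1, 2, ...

n - m = 39 - 28 = 11. Angles: θk = (2k + 1)·180°/11 = 16.36°, 49.09°, 81.82°, 114.55°, 147.27°, 180°, 212.73°, 245.45°, 278.18°, 310.91°, 343.64°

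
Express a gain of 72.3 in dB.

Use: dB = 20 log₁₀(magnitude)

dB = 20 log₁₀(72.3) = 37.2 dB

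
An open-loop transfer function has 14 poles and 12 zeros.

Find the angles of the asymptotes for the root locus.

n - m = 14 - 12 = 2. Angles: θk = (2k + 1)·180°/2 = 90°, 270°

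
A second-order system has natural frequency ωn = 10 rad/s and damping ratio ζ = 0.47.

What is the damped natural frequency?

ωd = ωn√(1 - ζ²) = 10√(1 - 0.47²) = 8.83 rad/s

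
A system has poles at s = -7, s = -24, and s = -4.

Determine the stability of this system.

All poles are in the left half-plane. System is stable.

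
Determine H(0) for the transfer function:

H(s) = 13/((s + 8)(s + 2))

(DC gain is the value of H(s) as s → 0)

DC gain = H(0) = 13/(8 × 2) = 13/16 = 0.8125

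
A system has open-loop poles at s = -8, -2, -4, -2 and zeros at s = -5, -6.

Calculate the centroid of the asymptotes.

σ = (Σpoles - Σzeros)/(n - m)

σ = (Σpoles - Σzeros)/(n - m) = (-16 - (-11))/(4 - 2) = -5/2 = -2.5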